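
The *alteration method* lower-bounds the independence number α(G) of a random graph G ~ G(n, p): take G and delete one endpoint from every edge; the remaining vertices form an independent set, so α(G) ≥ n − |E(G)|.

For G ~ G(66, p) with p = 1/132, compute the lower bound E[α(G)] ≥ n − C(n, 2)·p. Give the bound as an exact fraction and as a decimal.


E[|E(G)|] = C(66, 2)·p = 2145 · (1/132) = 65/4.
E[α(G)] ≥ n − E[|E(G)|] = 66 − 65/4 = 199/4.
Numerically: ≈ 49.750.
(This is only a lower bound; the true E[α(G)] may be larger.)

E[α(G)] ≥ 199/4 ≈ 49.750.


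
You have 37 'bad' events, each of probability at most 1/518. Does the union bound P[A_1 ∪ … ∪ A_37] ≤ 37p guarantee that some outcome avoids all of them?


Union bound: P[∪_{i=1}^{37} A_i] ≤ Σ_i P[A_i] ≤ 37·p = 37·(1/518) = 1/14.
Numerically: 1/14 ≈ 0.0714286.
Is 1/14 < 1? YES.
Since P[∪ A_i] ≤ 1/14 < 1, the complement has P[∩ A_i^c] ≥ 1 − 1/14 = 13/14 > 0, so some outcome avoids every A_i.

37·p = 1/14 ≈ 0.0714286; existence CERTIFIED by the union bound.


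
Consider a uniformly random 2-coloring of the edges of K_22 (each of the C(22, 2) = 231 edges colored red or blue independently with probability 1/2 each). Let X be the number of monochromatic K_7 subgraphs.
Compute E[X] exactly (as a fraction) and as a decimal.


Let X = Σ_S X_S over the C(22, 7) = 170544 subsets S of size 7, where X_S = 1 if the K_7 on S is monochromatic.
For a fixed S, the K_7 on S has C(7, 2) = 21 edges. P[all 21 edges red] = (1/2)^21, and likewise for blue, so P[monochromatic] = 2·(1/2)^21 = 2^{1 − 21} = 1/1048576.
By linearity of expectation: E[X] = C(22, 7) · 2^{1 − 21} = 170544 · 1/1048576 = 10659/65536.
Numerically: E[X] ≈ 0.1626.

E[X] = C(22,7)·2^(1−C(7,2)) = 10659/65536 ≈ 0.1626.


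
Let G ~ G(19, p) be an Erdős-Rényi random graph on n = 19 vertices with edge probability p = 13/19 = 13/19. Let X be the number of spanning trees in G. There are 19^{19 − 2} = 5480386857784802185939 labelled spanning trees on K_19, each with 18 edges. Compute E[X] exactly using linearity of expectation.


K_19 has 19^{19 − 2} = 5480386857784802185939 labelled spanning trees.
For each such spanning tree H, let X_H = 1 if all 18 edges of H are present in G. Then P[X_H = 1] = p^{18} = (13/19)^{18} = 112455406951957393129/104127350297911241532841.
By linearity: E[X] = Σ_H E[X_H] = 5480386857784802185939 · p^{18} = 5480386857784802185939 · 112455406951957393129/104127350297911241532841 = 112455406951957393129/19.
Numerically: E[X] ≈ 5.91871e+18.

E[X] = 5480386857784802185939 · (13/19)^{18} = 112455406951957393129/19 ≈ 5.91871e+18.


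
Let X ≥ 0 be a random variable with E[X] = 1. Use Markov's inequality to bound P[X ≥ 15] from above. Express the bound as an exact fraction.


μ = E[X] = 1, a = 15.
Markov: P[X ≥ 15] ≤ μ/a = (1)/15 = 1/15.
Numerically: ≈ 0.0667.
(Since a = 15 > μ = 1.0000, the bound 1/15 is < 1 and informative.)

P[X ≥ 15] ≤ 1/15 ≈ 0.0667.


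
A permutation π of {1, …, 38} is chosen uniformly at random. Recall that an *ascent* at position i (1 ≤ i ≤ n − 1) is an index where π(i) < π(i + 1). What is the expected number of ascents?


Write X = Σ X_I over i = 1, …, 37, with X_I the indicator of one ascent.
There are 37 indicators.
For each fixed i, the pair (π(i), π(i+1)) is a uniformly random ordered pair of distinct values from {1, …, 38}; by symmetry P[π(i) < π(i+1)] = 1/2.
By linearity: E[X] = 37 · (1/2) = (38 − 1) · (1/2) = 37/2 ≈ 18.5000.

E[X] = 37/2 = 18.5000.


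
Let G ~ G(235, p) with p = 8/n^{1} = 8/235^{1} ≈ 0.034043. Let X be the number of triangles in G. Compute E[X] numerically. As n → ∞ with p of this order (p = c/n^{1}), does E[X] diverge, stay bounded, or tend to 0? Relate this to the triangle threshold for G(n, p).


Number of potential triangles: C(235, 3) = 2135445.
Each occurs with probability p³ ≈ (0.034043)³ ≈ 3.9451759e-05.
By linearity: E[X] = C(235, 3)·p³ ≈ 2135445 · 3.9451759e-05 ≈ 84.24706.
Here α = 1, so p = 8/n is exactly at the triangle threshold p ~ 1/n. Asymptotically E[X] → c³/6 = 8³/6 = 256/3 ≈ 85.33333, a bounded constant. In this regime the triangle count is asymptotically Poisson(c³/6).

E[X] ≈ 84.24706; in regime p = Θ(1/n^{1}) E[X] stays bounded (at the triangle threshold p ~ 1/n).


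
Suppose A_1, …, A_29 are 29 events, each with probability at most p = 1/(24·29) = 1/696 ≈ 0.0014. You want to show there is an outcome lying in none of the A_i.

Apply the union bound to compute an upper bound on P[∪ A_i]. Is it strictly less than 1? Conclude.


Union bound: P[∪_{i=1}^{29} A_i] ≤ Σ_i P[A_i] ≤ 29·p = 29·(1/696) = 1/24.
Numerically: 1/24 ≈ 0.0417.
Is 1/24 < 1? YES.
Since P[∪ A_i] ≤ 1/24 < 1, the complement has P[∩ A_i^c] ≥ 1 − 1/24 = 23/24 > 0, so some outcome avoids every A_i.

29·p = 1/24 ≈ 0.0417; existence CERTIFIED by the union bound.


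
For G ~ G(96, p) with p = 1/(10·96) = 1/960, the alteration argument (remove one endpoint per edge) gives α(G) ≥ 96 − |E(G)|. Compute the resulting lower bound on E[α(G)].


E[|E(G)|] = C(96, 2)·p = 4560 · (1/960) = 19/4.
E[α(G)] ≥ n − E[|E(G)|] = 96 − 19/4 = 365/4.
Numerically: ≈ 91.250.
(This is only a lower bound; the true E[α(G)] may be larger.)

E[α(G)] ≥ 365/4 ≈ 91.250.


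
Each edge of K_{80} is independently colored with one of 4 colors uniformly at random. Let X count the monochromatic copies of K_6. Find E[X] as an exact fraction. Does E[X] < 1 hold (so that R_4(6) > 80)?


E[X] = C(80, 6) · 4^{1 − 15} = 300500200 · 4^{−14} = 300500200/268435456.
As a reduced fraction: E[X] = 37562525/33554432 ≈ 1.1195.
Is E[X] < 1? NO.
Since E[X] ≥ 1, the first-moment bound is inconclusive at n = 80; it does NOT by itself certify R_4(6) > 80.

E[X] = 37562525/33554432 ≈ 1.1195; E[X] ≥ 1; first-moment method inconclusive here.


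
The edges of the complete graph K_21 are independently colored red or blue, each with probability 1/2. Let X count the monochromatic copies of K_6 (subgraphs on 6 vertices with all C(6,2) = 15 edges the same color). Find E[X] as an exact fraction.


Let X = Σ_S X_S over the C(21, 6) = 54264 subsets S of size 6, where X_S = 1 if the K_6 on S is monochromatic.
For a fixed S, the K_6 on S has C(6, 2) = 15 edges. P[all 15 edges red] = (1/2)^15, and likewise for blue, so P[monochromatic] = 2·(1/2)^15 = 2^{1 − 15} = 1/16384.
By linearity: E[X] = C(21, 6) · 2^{1 − 15} = 54264 · 1/16384 = 6783/2048.
Numerically: E[X] ≈ 3.3120.

E[X] = C(21,6)·2^(1−C(6,2)) = 6783/2048 ≈ 3.3120.


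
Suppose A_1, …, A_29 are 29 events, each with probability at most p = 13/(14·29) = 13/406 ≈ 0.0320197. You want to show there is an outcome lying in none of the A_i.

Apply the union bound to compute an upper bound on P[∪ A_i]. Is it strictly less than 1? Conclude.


Union bound: P[∪_{i=1}^{29} A_i] ≤ Σ_i P[A_i] ≤ 29·p = 29·(13/406) = 13/14.
Numerically: 13/14 ≈ 0.9285714.
Is 13/14 < 1? YES.
Since P[∪ A_i] ≤ 13/14 < 1, the complement has P[∩ A_i^c] ≥ 1 − 13/14 = 1/14 > 0, so some outcome avoids every A_i.

29·p = 13/14 ≈ 0.9285714; existence CERTIFIED by the union bound.


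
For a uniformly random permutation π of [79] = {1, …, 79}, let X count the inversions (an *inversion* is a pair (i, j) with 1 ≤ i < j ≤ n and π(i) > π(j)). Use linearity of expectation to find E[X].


Write X = Σ X_I over the C(79, 2) = 3081 pairs i < j, with X_I the indicator of one inversion.
There are 3081 indicators.
For each fixed pair i < j, the values π(i) and π(j) are two distinct elements of {1, …, 79} in uniformly random order; by symmetry P[π(i) > π(j)] = 1/2.
By linearity: E[X] = 3081 · (1/2) = C(79, 2) · (1/2) = 3081/2 = 3081/2 ≈ 1540.5000.

E[X] = 3081/2 = 1540.5000.


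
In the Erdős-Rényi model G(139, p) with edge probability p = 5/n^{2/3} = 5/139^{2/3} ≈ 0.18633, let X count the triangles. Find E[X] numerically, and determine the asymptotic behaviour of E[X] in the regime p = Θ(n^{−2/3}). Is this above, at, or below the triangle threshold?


Number of potential triangles: C(139, 3) = 437989.
Each occurs with probability p³ ≈ (0.18633)³ ≈ 6.4696444e-03.
By linearity: E[X] = C(139, 3)·p³ ≈ 437989 · 6.4696444e-03 ≈ 2833.63309.
Since α = 2/3 < 1, p = c/n^{2/3} ≫ 1/n is above the triangle threshold p ~ 1/n. Asymptotically E[X] ~ (c³/6)·n^{3(1−α)} = (5³/6)·n^{1} → ∞; triangles are abundant w.h.p.

E[X] ≈ 2833.63309; in regime p = Θ(1/n^{2/3}) E[X] diverges (above the triangle threshold p ~ 1/n).


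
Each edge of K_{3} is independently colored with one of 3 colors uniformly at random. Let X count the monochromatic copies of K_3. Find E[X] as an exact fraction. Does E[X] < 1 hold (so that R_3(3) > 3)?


E[X] = C(3, 3) · 3^{1 − 3} = 1 · 3^{−2} = 1/9.
As a reduced fraction: E[X] = 1/9 ≈ 0.1111.
Is E[X] < 1? YES.
Since E[X] < 1, there exists a 3-coloring of K_{3} with no monochromatic K_3; hence R_3(3) > 3.

E[X] = 1/9 ≈ 0.1111; E[X] < 1, so R_3(3) > 3.


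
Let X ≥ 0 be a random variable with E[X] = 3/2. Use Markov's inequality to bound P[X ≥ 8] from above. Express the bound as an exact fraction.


μ = E[X] = 3/2, a = 8.
Markov: P[X ≥ 8] ≤ μ/a = (3/2)/8 = 3/16.
Numerically: ≈ 0.187500.
(Since a = 8 > μ = 1.500000, the bound 3/16 is < 1 and informative.)

P[X ≥ 8] ≤ 3/16 ≈ 0.187500.


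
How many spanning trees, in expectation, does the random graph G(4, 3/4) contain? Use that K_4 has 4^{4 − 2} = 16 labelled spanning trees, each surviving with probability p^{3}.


K_4 has 4^{4 − 2} = 16 labelled spanning trees.
For each such spanning tree H, let X_H = 1 if all 3 edges of H are present in G. Then P[X_H = 1] = p^{3} = (3/4)^{3} = 27/64.
Summing the indicators: E[X] = Σ_H E[X_H] = 16 · p^{3} = 16 · 27/64 = 27/4.
Numerically: E[X] ≈ 6.75.

E[X] = 16 · (3/4)^{3} = 27/4 ≈ 6.75.


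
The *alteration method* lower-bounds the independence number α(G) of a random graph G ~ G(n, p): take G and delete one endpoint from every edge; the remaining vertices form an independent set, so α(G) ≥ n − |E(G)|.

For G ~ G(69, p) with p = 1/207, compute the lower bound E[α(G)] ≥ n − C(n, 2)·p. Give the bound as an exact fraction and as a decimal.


E[|E(G)|] = C(69, 2)·p = 2346 · (1/207) = 34/3.
E[α(G)] ≥ n − E[|E(G)|] = 69 − 34/3 = 173/3.
Numerically: ≈ 57.66667.
(This is only a lower bound; the true E[α(G)] may be larger.)

E[α(G)] ≥ 173/3 ≈ 57.66667.


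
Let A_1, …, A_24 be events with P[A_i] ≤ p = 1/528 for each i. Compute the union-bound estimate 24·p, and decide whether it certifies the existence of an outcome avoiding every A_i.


Union bound: P[∪_{i=1}^{24} A_i] ≤ Σ_i P[A_i] ≤ 24·p = 24·(1/528) = 1/22.
Numerically: 1/22 ≈ 0.0454545.
Is 1/22 < 1? YES.
Since P[∪ A_i] ≤ 1/22 < 1, the complement has P[∩ A_i^c] ≥ 1 − 1/22 = 21/22 > 0, so some outcome avoids every A_i.

24·p = 1/22 ≈ 0.0454545; existence CERTIFIED by the union bound.


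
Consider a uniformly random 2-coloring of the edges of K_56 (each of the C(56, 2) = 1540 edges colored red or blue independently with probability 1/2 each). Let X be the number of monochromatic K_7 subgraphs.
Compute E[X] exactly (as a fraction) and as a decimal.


Let X = Σ_S X_S over the C(56, 7) = 231917400 subsets S of size 7, where X_S = 1 if the K_7 on S is monochromatic.
For a fixed S, the K_7 on S has C(7, 2) = 21 edges. P[all 21 edges red] = (1/2)^21, and likewise for blue, so P[monochromatic] = 2·(1/2)^21 = 2^{1 − 21} = 1/1048576.
By linearity of expectation: E[X] = C(56, 7) · 2^{1 − 21} = 231917400 · 1/1048576 = 28989675/131072.
Numerically: E[X] ≈ 221.1737.

E[X] = C(56,7)·2^(1−C(7,2)) = 28989675/131072 ≈ 221.1737.


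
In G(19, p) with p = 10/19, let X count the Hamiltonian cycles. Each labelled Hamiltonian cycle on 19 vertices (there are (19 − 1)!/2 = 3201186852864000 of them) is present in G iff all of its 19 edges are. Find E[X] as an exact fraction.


K_19 has (19 − 1)!/2 = 3201186852864000 labelled Hamiltonian cycles.
For each such Hamiltonian cycle H, let X_H = 1 if all 19 edges of H are present in G. Then P[X_H = 1] = p^{19} = (10/19)^{19} = 10000000000000000000/1978419655660313589123979.
Summing the indicators: E[X] = Σ_H E[X_H] = 3201186852864000 · p^{19} = 3201186852864000 · 10000000000000000000/1978419655660313589123979 = 32011868528640000000000000000000000/1978419655660313589123979.
Numerically: E[X] ≈ 1.62e+10.

E[X] = 3201186852864000 · (10/19)^{19} = 32011868528640000000000000000000000/1978419655660313589123979 ≈ 1.62e+10.


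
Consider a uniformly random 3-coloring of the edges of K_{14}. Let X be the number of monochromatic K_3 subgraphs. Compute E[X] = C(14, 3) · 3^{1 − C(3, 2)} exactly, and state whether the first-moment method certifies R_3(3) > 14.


E[X] = C(14, 3) · 3^{1 − 3} = 364 · 3^{−2} = 364/9.
As a reduced fraction: E[X] = 364/9 ≈ 40.4444.
Is E[X] < 1? NO.
Since E[X] ≥ 1, the first-moment bound is inconclusive at n = 14; it does NOT by itself certify R_3(3) > 14.

E[X] = 364/9 ≈ 40.4444; E[X] ≥ 1; first-moment method inconclusive here.


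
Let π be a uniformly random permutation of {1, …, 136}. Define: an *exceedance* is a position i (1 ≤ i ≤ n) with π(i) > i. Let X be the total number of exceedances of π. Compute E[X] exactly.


Write X = Σ_{i=1}^{136} X_i, where X_i = 1_{π(i) > i}.
For each fixed i, π(i) is uniform over {1, …, 136} (marginal of a uniform permutation), so P[π(i) > i] = (n − i)/n. Summing: Σ_{i=1}^{136} (n − i)/n = (0 + 1 + … + 135)/136 = 136(136 − 1)/(2·136) = (136 − 1)/2.
Hence E[X] = Σ_{i=1}^{136} (136 − i)/136 = 135/2 ≈ 67.500000.

E[X] = 135/2 = 67.500000.


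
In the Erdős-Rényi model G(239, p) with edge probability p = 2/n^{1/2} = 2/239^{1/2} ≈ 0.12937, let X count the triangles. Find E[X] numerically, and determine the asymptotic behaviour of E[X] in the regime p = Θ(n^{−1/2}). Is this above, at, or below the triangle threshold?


Number of potential triangles: C(239, 3) = 2246839.
Each occurs with probability p³ ≈ (0.12937)³ ≈ 2.1651757e-03.
By linearity: E[X] = C(239, 3)·p³ ≈ 2246839 · 2.1651757e-03 ≈ 4864.80111.
Since α = 1/2 < 1, p = c/n^{1/2} ≫ 1/n is above the triangle threshold p ~ 1/n. Asymptotically E[X] ~ (c³/6)·n^{3(1−α)} = (2³/6)·n^{1.5} → ∞; triangles are abundant w.h.p.

E[X] ≈ 4864.80111; in regime p = Θ(1/n^{1/2}) E[X] diverges (above the triangle threshold p ~ 1/n).


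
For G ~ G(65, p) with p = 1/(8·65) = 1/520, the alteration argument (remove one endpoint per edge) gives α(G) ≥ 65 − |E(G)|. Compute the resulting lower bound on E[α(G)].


E[|E(G)|] = C(65, 2)·p = 2080 · (1/520) = 4.
E[α(G)] ≥ n − E[|E(G)|] = 65 − 4 = 61.
Numerically: ≈ 61.000000.
(This is only a lower bound; the true E[α(G)] may be larger.)

E[α(G)] ≥ 61 ≈ 61.000000.


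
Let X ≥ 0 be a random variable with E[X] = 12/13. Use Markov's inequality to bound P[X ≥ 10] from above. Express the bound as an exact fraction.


μ = E[X] = 12/13, a = 10.
Markov: P[X ≥ 10] ≤ μ/a = (12/13)/10 = 6/65.
Numerically: ≈ 0.092.
(Since a = 10 > μ = 0.923, the bound 6/65 is < 1 and informative.)

P[X ≥ 10] ≤ 6/65 ≈ 0.092.


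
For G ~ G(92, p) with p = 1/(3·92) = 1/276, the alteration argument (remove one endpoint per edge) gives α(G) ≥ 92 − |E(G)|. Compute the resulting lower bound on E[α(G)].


E[|E(G)|] = C(92, 2)·p = 4186 · (1/276) = 91/6.
E[α(G)] ≥ n − E[|E(G)|] = 92 − 91/6 = 461/6.
Numerically: ≈ 76.83333.
(This is only a lower bound; the true E[α(G)] may be larger.)

E[α(G)] ≥ 461/6 ≈ 76.83333.


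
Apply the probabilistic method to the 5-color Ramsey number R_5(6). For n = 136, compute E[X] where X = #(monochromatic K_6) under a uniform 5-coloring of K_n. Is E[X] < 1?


E[X] = C(136, 6) · 5^{1 − 15} = 7858539612 · 5^{−14} = 7858539612/6103515625.
As a reduced fraction: E[X] = 7858539612/6103515625 ≈ 1.2875.
Is E[X] < 1? NO.
Since E[X] ≥ 1, the first-moment bound is inconclusive at n = 136; it does NOT by itself certify R_5(6) > 136.

E[X] = 7858539612/6103515625 ≈ 1.2875; E[X] ≥ 1; first-moment method inconclusive here.


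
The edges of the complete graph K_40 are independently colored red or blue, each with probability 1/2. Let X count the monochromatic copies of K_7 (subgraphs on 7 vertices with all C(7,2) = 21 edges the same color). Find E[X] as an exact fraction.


Let X = Σ_S X_S over the C(40, 7) = 18643560 subsets S of size 7, where X_S = 1 if the K_7 on S is monochromatic.
For a fixed S, the K_7 on S has C(7, 2) = 21 edges. P[all 21 edges red] = (1/2)^21, and likewise for blue, so P[monochromatic] = 2·(1/2)^21 = 2^{1 − 21} = 1/1048576.
Summing: E[X] = C(40, 7) · 2^{1 − 21} = 18643560 · 1/1048576 = 2330445/131072.
Numerically: E[X] ≈ 17.77988.

E[X] = C(40,7)·2^(1−C(7,2)) = 2330445/131072 ≈ 17.77988.


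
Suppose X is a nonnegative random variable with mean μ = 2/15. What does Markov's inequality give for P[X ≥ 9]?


μ = E[X] = 2/15, a = 9.
Markov: P[X ≥ 9] ≤ μ/a = (2/15)/9 = 2/135.
Numerically: ≈ 0.01481.
(Since a = 9 > μ = 0.13333, the bound 2/135 is < 1 and informative.)

P[X ≥ 9] ≤ 2/135 ≈ 0.01481.


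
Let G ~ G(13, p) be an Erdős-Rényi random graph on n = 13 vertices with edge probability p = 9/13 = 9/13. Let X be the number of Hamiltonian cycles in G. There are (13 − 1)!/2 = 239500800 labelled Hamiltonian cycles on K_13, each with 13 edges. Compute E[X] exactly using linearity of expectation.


K_13 has (13 − 1)!/2 = 239500800 labelled Hamiltonian cycles.
For each such Hamiltonian cycle H, let X_H = 1 if all 13 edges of H are present in G. Then P[X_H = 1] = p^{13} = (9/13)^{13} = 2541865828329/302875106592253.
Summing the indicators: E[X] = Σ_H E[X_H] = 239500800 · p^{13} = 239500800 · 2541865828329/302875106592253 = 608778899377458163200/302875106592253.
Numerically: E[X] ≈ 2.01e+06.

E[X] = 239500800 · (9/13)^{13} = 608778899377458163200/302875106592253 ≈ 2.01e+06.


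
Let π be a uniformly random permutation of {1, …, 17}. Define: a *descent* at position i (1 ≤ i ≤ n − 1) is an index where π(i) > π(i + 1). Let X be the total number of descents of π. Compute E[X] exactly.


Write X = Σ X_I over i = 1, …, 16, with X_I the indicator of one descent.
There are 16 indicators.
For each fixed i, the pair (π(i), π(i+1)) is a uniformly random ordered pair of distinct values from {1, …, 17}; by symmetry P[π(i) > π(i+1)] = 1/2.
By linearity: E[X] = 16 · (1/2) = (17 − 1) · (1/2) = 8 ≈ 8.000000.

E[X] = 8 = 8.000000.


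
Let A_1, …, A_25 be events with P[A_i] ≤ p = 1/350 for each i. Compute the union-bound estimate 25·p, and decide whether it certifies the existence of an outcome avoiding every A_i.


Union bound: P[∪_{i=1}^{25} A_i] ≤ Σ_i P[A_i] ≤ 25·p = 25·(1/350) = 1/14.
Numerically: 1/14 ≈ 0.0714286.
Is 1/14 < 1? YES.
Since P[∪ A_i] ≤ 1/14 < 1, the complement has P[∩ A_i^c] ≥ 1 − 1/14 = 13/14 > 0, so some outcome avoids every A_i.

25·p = 1/14 ≈ 0.0714286; existence CERTIFIED by the union bound.


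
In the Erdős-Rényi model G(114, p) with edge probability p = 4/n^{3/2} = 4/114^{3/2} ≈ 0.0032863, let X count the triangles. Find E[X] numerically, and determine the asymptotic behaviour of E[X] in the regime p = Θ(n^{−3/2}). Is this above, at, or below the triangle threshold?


Number of potential triangles: C(114, 3) = 240464.
Each occurs with probability p³ ≈ (0.0032863)³ ≈ 3.5490175e-08.
By linearity: E[X] = C(114, 3)·p³ ≈ 240464 · 3.5490175e-08 ≈ 0.00853.
Since α = 3/2 > 1, p = c/n^{3/2} = o(1/n) is below the triangle threshold p ~ 1/n. Asymptotically E[X] ~ (c³/6)·n^{3(1−α)} = (4³/6)·n^{-1.5} → 0, so by Markov's inequality G has no triangles w.h.p.

E[X] ≈ 0.00853; in regime p = Θ(1/n^{3/2}) E[X] tends to 0 (below the triangle threshold p ~ 1/n).


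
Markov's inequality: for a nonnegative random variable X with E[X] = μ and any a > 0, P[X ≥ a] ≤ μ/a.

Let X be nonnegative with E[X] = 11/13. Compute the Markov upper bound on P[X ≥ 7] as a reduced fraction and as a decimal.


μ = E[X] = 11/13, a = 7.
Markov: P[X ≥ 7] ≤ μ/a = (11/13)/7 = 11/91.
Numerically: ≈ 0.120879.
(Since a = 7 > μ = 0.846154, the bound 11/91 is < 1 and informative.)

P[X ≥ 7] ≤ 11/91 ≈ 0.120879.


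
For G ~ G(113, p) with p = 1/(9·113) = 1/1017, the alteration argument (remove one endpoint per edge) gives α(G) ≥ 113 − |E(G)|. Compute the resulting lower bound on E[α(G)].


E[|E(G)|] = C(113, 2)·p = 6328 · (1/1017) = 56/9.
E[α(G)] ≥ n − E[|E(G)|] = 113 − 56/9 = 961/9.
Numerically: ≈ 106.7778.
(This is only a lower bound; the true E[α(G)] may be larger.)

E[α(G)] ≥ 961/9 ≈ 106.7778.


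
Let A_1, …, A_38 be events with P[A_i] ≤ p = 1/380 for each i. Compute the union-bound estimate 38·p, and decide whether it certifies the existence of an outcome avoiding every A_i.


Union bound: P[∪_{i=1}^{38} A_i] ≤ Σ_i P[A_i] ≤ 38·p = 38·(1/380) = 1/10.
Numerically: 1/10 ≈ 0.1000000.
Is 1/10 < 1? YES.
Since P[∪ A_i] ≤ 1/10 < 1, the complement has P[∩ A_i^c] ≥ 1 − 1/10 = 9/10 > 0, so some outcome avoids every A_i.

38·p = 1/10 ≈ 0.1000000; existence CERTIFIED by the union bound.


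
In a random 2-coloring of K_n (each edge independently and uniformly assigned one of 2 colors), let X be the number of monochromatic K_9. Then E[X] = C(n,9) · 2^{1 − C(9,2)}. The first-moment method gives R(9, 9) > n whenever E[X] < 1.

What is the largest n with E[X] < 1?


We need C(n, 9) · 2^{1 − 36} < 1, i.e. C(n, 9) < 2^{36 − 1} = 34359738368.
Check values of n near the boundary:
  n = 60: C(60, 9) = 14783142660; 14783142660 < 34359738368? YES
  n = 61: C(61, 9) = 17341763505; 17341763505 < 34359738368? YES
  n = 62: C(62, 9) = 20286591270; 20286591270 < 34359738368? YES
  n = 63: C(63, 9) = 23667689815; 23667689815 < 34359738368? YES
  n = 64: C(64, 9) = 27540584512; 27540584512 < 34359738368? YES
  n = 65: C(65, 9) = 31966749880; 31966749880 < 34359738368? YES
  n = 66: C(66, 9) = 37014131440; 37014131440 < 34359738368? NO
  n = 67: C(67, 9) = 42757703560; 42757703560 < 34359738368? NO
  n = 68: C(68, 9) = 49280065120; 49280065120 < 34359738368? NO
The largest n with C(n, 9) < 34359738368 is n = 65 (where E[X] = 3995843735/4294967296 ≈ 0.930355). Hence R(9, 9) > 65, i.e. R(9, 9) ≥ 66.

Largest n = 65; hence R(9, 9) > 65.


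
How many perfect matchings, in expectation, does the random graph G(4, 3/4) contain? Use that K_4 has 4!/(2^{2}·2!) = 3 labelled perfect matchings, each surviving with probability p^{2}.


K_4 has 4!/(2^{2}·2!) = 3 labelled perfect matchings.
For each such perfect matching H, let X_H = 1 if all 2 edges of H are present in G. Then P[X_H = 1] = p^{2} = (3/4)^{2} = 9/16.
By linearity of expectation: E[X] = Σ_H E[X_H] = 3 · p^{2} = 3 · 9/16 = 27/16.
Numerically: E[X] ≈ 1.69.

E[X] = 3 · (3/4)^{2} = 27/16 ≈ 1.69.


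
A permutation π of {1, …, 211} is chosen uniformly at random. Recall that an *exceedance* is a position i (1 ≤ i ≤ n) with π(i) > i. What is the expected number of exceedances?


Write X = Σ_{i=1}^{211} X_i, where X_i = 1_{π(i) > i}.
For each fixed i, π(i) is uniform over {1, …, 211} (marginal of a uniform permutation), so P[π(i) > i] = (n − i)/n. Summing: Σ_{i=1}^{211} (n − i)/n = (0 + 1 + … + 210)/211 = 211(211 − 1)/(2·211) = (211 − 1)/2.
Hence E[X] = Σ_{i=1}^{211} (211 − i)/211 = 105 ≈ 105.000.

E[X] = 105 = 105.000.


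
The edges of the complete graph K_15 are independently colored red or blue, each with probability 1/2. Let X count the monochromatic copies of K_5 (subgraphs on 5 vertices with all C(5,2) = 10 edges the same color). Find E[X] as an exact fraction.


Let X = Σ_S X_S over the C(15, 5) = 3003 subsets S of size 5, where X_S = 1 if the K_5 on S is monochromatic.
For a fixed S, the K_5 on S has C(5, 2) = 10 edges. P[all 10 edges red] = (1/2)^10, and likewise for blue, so P[monochromatic] = 2·(1/2)^10 = 2^{1 − 10} = 1/512.
By linearity of expectation: E[X] = C(15, 5) · 2^{1 − 10} = 3003 · 1/512 = 3003/512.
Numerically: E[X] ≈ 5.8652.

E[X] = C(15,5)·2^(1−C(5,2)) = 3003/512 ≈ 5.8652.


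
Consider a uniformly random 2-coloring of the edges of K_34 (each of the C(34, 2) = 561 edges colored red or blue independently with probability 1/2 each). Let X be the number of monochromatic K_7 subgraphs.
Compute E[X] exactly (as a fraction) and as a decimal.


Let X = Σ_S X_S over the C(34, 7) = 5379616 subsets S of size 7, where X_S = 1 if the K_7 on S is monochromatic.
For a fixed S, the K_7 on S has C(7, 2) = 21 edges. P[all 21 edges red] = (1/2)^21, and likewise for blue, so P[monochromatic] = 2·(1/2)^21 = 2^{1 − 21} = 1/1048576.
By linearity: E[X] = C(34, 7) · 2^{1 − 21} = 5379616 · 1/1048576 = 168113/32768.
Numerically: E[X] ≈ 5.130.

E[X] = C(34,7)·2^(1−C(7,2)) = 168113/32768 ≈ 5.130.


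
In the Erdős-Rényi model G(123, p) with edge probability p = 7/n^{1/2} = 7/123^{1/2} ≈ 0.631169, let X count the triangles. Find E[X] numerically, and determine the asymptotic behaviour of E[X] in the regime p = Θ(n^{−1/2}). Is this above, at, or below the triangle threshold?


Number of potential triangles: C(123, 3) = 302621.
Each occurs with probability p³ ≈ (0.631169)³ ≈ 2.51441207e-01.
By linearity: E[X] = C(123, 3)·p³ ≈ 302621 · 2.51441207e-01 ≈ 76091.389523.
Since α = 1/2 < 1, p = c/n^{1/2} ≫ 1/n is above the triangle threshold p ~ 1/n. Asymptotically E[X] ~ (c³/6)·n^{3(1−α)} = (7³/6)·n^{1.5} → ∞; triangles are abundant w.h.p.

E[X] ≈ 76091.389523; in regime p = Θ(1/n^{1/2}) E[X] diverges (above the triangle threshold p ~ 1/n).


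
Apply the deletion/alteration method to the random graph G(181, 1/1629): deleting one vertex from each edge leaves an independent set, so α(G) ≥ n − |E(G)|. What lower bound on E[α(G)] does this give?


E[|E(G)|] = C(181, 2)·p = 16290 · (1/1629) = 10.
E[α(G)] ≥ n − E[|E(G)|] = 181 − 10 = 171.
Numerically: ≈ 171.000.
(This is only a lower bound; the true E[α(G)] may be larger.)

E[α(G)] ≥ 171 ≈ 171.000.


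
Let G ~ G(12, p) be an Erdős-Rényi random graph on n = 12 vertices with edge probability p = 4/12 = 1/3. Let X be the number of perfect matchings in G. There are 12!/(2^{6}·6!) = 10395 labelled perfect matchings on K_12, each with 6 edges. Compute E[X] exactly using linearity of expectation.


K_12 has 12!/(2^{6}·6!) = 10395 labelled perfect matchings.
For each such perfect matching H, let X_H = 1 if all 6 edges of H are present in G. Then P[X_H = 1] = p^{6} = (1/3)^{6} = 1/729.
By linearity: E[X] = Σ_H E[X_H] = 10395 · p^{6} = 10395 · 1/729 = 385/27.
Numerically: E[X] ≈ 14.259.

E[X] = 10395 · (1/3)^{6} = 385/27 ≈ 14.259.


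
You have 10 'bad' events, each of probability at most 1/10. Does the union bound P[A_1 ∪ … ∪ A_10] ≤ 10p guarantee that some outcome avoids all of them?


Union bound: P[∪_{i=1}^{10} A_i] ≤ Σ_i P[A_i] ≤ 10·p = 10·(1/10) = 1.
Numerically: 1 ≈ 1.000000.
Is 1 < 1? NO.
Since the bound 1 is ≥ 1, the union bound is uninformative here; it does NOT by itself certify existence.

10·p = 1 ≈ 1.000000; existence NOT certified by the union bound.


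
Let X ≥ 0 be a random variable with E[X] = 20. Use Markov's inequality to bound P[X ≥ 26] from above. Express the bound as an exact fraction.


μ = E[X] = 20, a = 26.
Markov: P[X ≥ 26] ≤ μ/a = (20)/26 = 10/13.
Numerically: ≈ 0.769231.
(Since a = 26 > μ = 20.000000, the bound 10/13 is < 1 and informative.)

P[X ≥ 26] ≤ 10/13 ≈ 0.769231.


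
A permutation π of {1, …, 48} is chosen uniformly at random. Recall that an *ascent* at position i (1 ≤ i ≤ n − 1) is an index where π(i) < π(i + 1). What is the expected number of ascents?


Write X = Σ X_I over i = 1, …, 47, with X_I the indicator of one ascent.
There are 47 indicators.
For each fixed i, the pair (π(i), π(i+1)) is a uniformly random ordered pair of distinct values from {1, …, 48}; by symmetry P[π(i) < π(i+1)] = 1/2.
By linearity: E[X] = 47 · (1/2) = (48 − 1) · (1/2) = 47/2 ≈ 23.500.

E[X] = 47/2 = 23.500.


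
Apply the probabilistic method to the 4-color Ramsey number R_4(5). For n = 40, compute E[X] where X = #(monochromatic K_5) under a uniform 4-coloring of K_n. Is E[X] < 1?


E[X] = C(40, 5) · 4^{1 − 10} = 658008 · 4^{−9} = 658008/262144.
As a reduced fraction: E[X] = 82251/32768 ≈ 2.510.
Is E[X] < 1? NO.
Since E[X] ≥ 1, the first-moment bound is inconclusive at n = 40; it does NOT by itself certify R_4(5) > 40.

E[X] = 82251/32768 ≈ 2.510; E[X] ≥ 1; first-moment method inconclusive here.


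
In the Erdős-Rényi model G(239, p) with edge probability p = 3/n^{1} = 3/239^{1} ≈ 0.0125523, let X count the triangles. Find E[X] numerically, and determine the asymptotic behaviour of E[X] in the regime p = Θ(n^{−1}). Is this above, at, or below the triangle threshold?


Number of potential triangles: C(239, 3) = 2246839.
Each occurs with probability p³ ≈ (0.0125523)³ ≈ 1.97774393e-06.
By linearity: E[X] = C(239, 3)·p³ ≈ 2246839 · 1.97774393e-06 ≈ 4.443672.
Here α = 1, so p = 3/n is exactly at the triangle threshold p ~ 1/n. Asymptotically E[X] → c³/6 = 3³/6 = 9/2 ≈ 4.500000, a bounded constant. In this regime the triangle count is asymptotically Poisson(c³/6).

E[X] ≈ 4.443672; in regime p = Θ(1/n^{1}) E[X] stays bounded (at the triangle threshold p ~ 1/n).


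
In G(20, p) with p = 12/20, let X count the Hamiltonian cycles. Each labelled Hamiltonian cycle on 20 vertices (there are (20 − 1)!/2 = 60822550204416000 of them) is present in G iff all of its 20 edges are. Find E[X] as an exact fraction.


K_20 has (20 − 1)!/2 = 60822550204416000 labelled Hamiltonian cycles.
For each such Hamiltonian cycle H, let X_H = 1 if all 20 edges of H are present in G. Then P[X_H = 1] = p^{20} = (3/5)^{20} = 3486784401/95367431640625.
Summing the indicators: E[X] = Σ_H E[X_H] = 60822550204416000 · p^{20} = 60822550204416000 · 3486784401/95367431640625 = 1696600954254376560918528/762939453125.
Numerically: E[X] ≈ 2.22377e+12.

E[X] = 60822550204416000 · (3/5)^{20} = 1696600954254376560918528/762939453125 ≈ 2.22377e+12.


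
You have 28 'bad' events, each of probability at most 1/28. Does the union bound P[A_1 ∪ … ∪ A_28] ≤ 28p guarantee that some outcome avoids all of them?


Union bound: P[∪_{i=1}^{28} A_i] ≤ Σ_i P[A_i] ≤ 28·p = 28·(1/28) = 1.
Numerically: 1 ≈ 1.00000.
Is 1 < 1? NO.
Since the bound 1 is ≥ 1, the union bound is uninformative here; it does NOT by itself certify existence.

28·p = 1 ≈ 1.00000; existence NOT certified by the union bound.


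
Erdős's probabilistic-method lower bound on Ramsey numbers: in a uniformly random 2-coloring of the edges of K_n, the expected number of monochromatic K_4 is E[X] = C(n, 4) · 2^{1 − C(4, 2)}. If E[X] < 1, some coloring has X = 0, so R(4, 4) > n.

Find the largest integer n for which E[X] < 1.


We need C(n, 4) · 2^{1 − 6} < 1, i.e. C(n, 4) < 2^{6 − 1} = 32.
Check values of n near the boundary:
  n = 5: C(5, 4) = 5; 5 < 32? YES
  n = 6: C(6, 4) = 15; 15 < 32? YES
  n = 7: C(7, 4) = 35; 35 < 32? NO
  n = 8: C(8, 4) = 70; 70 < 32? NO
The largest n with C(n, 4) < 32 is n = 6 (where E[X] = 15/32 ≈ 0.4687500). Hence R(4, 4) > 6, i.e. R(4, 4) ≥ 7.

Largest n = 6; hence R(4, 4) > 6.


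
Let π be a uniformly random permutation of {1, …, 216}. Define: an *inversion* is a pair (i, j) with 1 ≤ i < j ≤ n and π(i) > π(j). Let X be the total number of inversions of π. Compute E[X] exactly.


Write X = Σ X_I over the C(216, 2) = 23220 pairs i < j, with X_I the indicator of one inversion.
There are 23220 indicators.
For each fixed pair i < j, the values π(i) and π(j) are two distinct elements of {1, …, 216} in uniformly random order; by symmetry P[π(i) > π(j)] = 1/2.
By linearity: E[X] = 23220 · (1/2) = C(216, 2) · (1/2) = 23220/2 = 11610 ≈ 11610.000.

E[X] = 11610 = 11610.000.


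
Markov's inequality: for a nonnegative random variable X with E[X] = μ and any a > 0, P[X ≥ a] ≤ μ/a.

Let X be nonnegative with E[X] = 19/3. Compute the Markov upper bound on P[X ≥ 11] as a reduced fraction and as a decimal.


μ = E[X] = 19/3, a = 11.
Markov: P[X ≥ 11] ≤ μ/a = (19/3)/11 = 19/33.
Numerically: ≈ 0.576.
(Since a = 11 > μ = 6.333, the bound 19/33 is < 1 and informative.)

P[X ≥ 11] ≤ 19/33 ≈ 0.576.


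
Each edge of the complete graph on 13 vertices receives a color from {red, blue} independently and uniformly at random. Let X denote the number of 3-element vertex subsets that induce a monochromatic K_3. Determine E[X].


Let X = Σ_S X_S over the C(13, 3) = 286 subsets S of size 3, where X_S = 1 if the K_3 on S is monochromatic.
For a fixed S, the K_3 on S has C(3, 2) = 3 edges. P[all 3 edges red] = (1/2)^3, and likewise for blue, so P[monochromatic] = 2·(1/2)^3 = 2^{1 − 3} = 1/4.
Summing: E[X] = C(13, 3) · 2^{1 − 3} = 286 · 1/4 = 143/2.
Numerically: E[X] ≈ 71.500.

E[X] = C(13,3)·2^(1−C(3,2)) = 143/2 ≈ 71.500.


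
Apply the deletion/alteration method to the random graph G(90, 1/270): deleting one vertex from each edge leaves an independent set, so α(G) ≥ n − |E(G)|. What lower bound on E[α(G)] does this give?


E[|E(G)|] = C(90, 2)·p = 4005 · (1/270) = 89/6.
E[α(G)] ≥ n − E[|E(G)|] = 90 − 89/6 = 451/6.
Numerically: ≈ 75.1667.
(This is only a lower bound; the true E[α(G)] may be larger.)

E[α(G)] ≥ 451/6 ≈ 75.1667.


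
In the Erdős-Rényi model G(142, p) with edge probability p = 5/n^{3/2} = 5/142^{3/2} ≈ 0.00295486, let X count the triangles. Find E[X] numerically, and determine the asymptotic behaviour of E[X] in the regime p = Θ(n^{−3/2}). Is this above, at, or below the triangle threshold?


Number of potential triangles: C(142, 3) = 467180.
Each occurs with probability p³ ≈ (0.00295486)³ ≈ 2.57995697e-08.
By linearity: E[X] = C(142, 3)·p³ ≈ 467180 · 2.57995697e-08 ≈ 0.012053.
Since α = 3/2 > 1, p = c/n^{3/2} = o(1/n) is below the triangle threshold p ~ 1/n. Asymptotically E[X] ~ (c³/6)·n^{3(1−α)} = (5³/6)·n^{-1.5} → 0, so by Markov's inequality G has no triangles w.h.p.

E[X] ≈ 0.012053; in regime p = Θ(1/n^{3/2}) E[X] tends to 0 (below the triangle threshold p ~ 1/n).


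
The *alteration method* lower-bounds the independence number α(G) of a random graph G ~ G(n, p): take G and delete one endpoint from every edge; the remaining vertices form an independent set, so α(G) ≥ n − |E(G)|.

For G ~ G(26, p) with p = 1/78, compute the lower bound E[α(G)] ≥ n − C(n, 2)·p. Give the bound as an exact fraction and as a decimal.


E[|E(G)|] = C(26, 2)·p = 325 · (1/78) = 25/6.
E[α(G)] ≥ n − E[|E(G)|] = 26 − 25/6 = 131/6.
Numerically: ≈ 21.8333.
(This is only a lower bound; the true E[α(G)] may be larger.)

E[α(G)] ≥ 131/6 ≈ 21.8333.


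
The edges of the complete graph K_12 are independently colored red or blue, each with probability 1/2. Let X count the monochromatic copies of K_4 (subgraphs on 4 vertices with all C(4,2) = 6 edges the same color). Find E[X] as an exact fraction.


Let X = Σ_S X_S over the C(12, 4) = 495 subsets S of size 4, where X_S = 1 if the K_4 on S is monochromatic.
For a fixed S, the K_4 on S has C(4, 2) = 6 edges. P[all 6 edges red] = (1/2)^6, and likewise for blue, so P[monochromatic] = 2·(1/2)^6 = 2^{1 − 6} = 1/32.
Summing: E[X] = C(12, 4) · 2^{1 − 6} = 495 · 1/32 = 495/32.
Numerically: E[X] ≈ 15.46875.

E[X] = C(12,4)·2^(1−C(4,2)) = 495/32 ≈ 15.46875.


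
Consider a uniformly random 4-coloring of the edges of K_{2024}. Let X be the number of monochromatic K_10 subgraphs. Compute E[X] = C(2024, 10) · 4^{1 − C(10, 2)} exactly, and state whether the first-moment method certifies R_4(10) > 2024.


E[X] = C(2024, 10) · 4^{1 − 45} = 310936101848269937576192656 · 4^{−44} = 310936101848269937576192656/309485009821345068724781056.
As a reduced fraction: E[X] = 19433506365516871098512041/19342813113834066795298816 ≈ 1.00469.
Is E[X] < 1? NO.
Since E[X] ≥ 1, the first-moment bound is inconclusive at n = 2024; it does NOT by itself certify R_4(10) > 2024.

E[X] = 19433506365516871098512041/19342813113834066795298816 ≈ 1.00469; E[X] ≥ 1; first-moment method inconclusive here.


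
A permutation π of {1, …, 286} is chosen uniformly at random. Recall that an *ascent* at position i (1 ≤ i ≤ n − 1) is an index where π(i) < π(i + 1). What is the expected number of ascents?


Write X = Σ X_I over i = 1, …, 285, with X_I the indicator of one ascent.
There are 285 indicators.
For each fixed i, the pair (π(i), π(i+1)) is a uniformly random ordered pair of distinct values from {1, …, 286}; by symmetry P[π(i) < π(i+1)] = 1/2.
By linearity: E[X] = 285 · (1/2) = (286 − 1) · (1/2) = 285/2 ≈ 142.500.

E[X] = 285/2 = 142.500.


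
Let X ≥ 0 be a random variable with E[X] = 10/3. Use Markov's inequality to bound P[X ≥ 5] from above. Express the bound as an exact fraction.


μ = E[X] = 10/3, a = 5.
Markov: P[X ≥ 5] ≤ μ/a = (10/3)/5 = 2/3.
Numerically: ≈ 0.666667.
(Since a = 5 > μ = 3.333333, the bound 2/3 is < 1 and informative.)

P[X ≥ 5] ≤ 2/3 ≈ 0.666667.


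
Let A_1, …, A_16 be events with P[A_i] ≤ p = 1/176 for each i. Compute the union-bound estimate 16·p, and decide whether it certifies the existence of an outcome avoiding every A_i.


Union bound: P[∪_{i=1}^{16} A_i] ≤ Σ_i P[A_i] ≤ 16·p = 16·(1/176) = 1/11.
Numerically: 1/11 ≈ 0.091.
Is 1/11 < 1? YES.
Since P[∪ A_i] ≤ 1/11 < 1, the complement has P[∩ A_i^c] ≥ 1 − 1/11 = 10/11 > 0, so some outcome avoids every A_i.

16·p = 1/11 ≈ 0.091; existence CERTIFIED by the union bound.


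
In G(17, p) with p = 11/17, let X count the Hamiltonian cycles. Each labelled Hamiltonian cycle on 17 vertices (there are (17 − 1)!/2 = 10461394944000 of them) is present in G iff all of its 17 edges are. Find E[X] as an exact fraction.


K_17 has (17 − 1)!/2 = 10461394944000 labelled Hamiltonian cycles.
For each such Hamiltonian cycle H, let X_H = 1 if all 17 edges of H are present in G. Then P[X_H = 1] = p^{17} = (11/17)^{17} = 505447028499293771/827240261886336764177.
By linearity of expectation: E[X] = Σ_H E[X_H] = 10461394944000 · p^{17} = 10461394944000 · 505447028499293771/827240261886336764177 = 5287680988402335763510093824000/827240261886336764177.
Numerically: E[X] ≈ 6.39e+09.

E[X] = 10461394944000 · (11/17)^{17} = 5287680988402335763510093824000/827240261886336764177 ≈ 6.39e+09.


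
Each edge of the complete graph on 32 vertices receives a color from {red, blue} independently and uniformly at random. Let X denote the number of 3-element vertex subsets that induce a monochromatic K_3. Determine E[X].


Let X = Σ_S X_S over the C(32, 3) = 4960 subsets S of size 3, where X_S = 1 if the K_3 on S is monochromatic.
For a fixed S, the K_3 on S has C(3, 2) = 3 edges. P[all 3 edges red] = (1/2)^3, and likewise for blue, so P[monochromatic] = 2·(1/2)^3 = 2^{1 − 3} = 1/4.
Summing: E[X] = C(32, 3) · 2^{1 − 3} = 4960 · 1/4 = 1240.
Numerically: E[X] ≈ 1240.0000.

E[X] = C(32,3)·2^(1−C(3,2)) = 1240 ≈ 1240.0000.


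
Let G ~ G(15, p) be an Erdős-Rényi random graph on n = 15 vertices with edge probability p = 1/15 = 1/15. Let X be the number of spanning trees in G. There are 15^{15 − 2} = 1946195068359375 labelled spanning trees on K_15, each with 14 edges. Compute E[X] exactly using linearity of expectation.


K_15 has 15^{15 − 2} = 1946195068359375 labelled spanning trees.
For each such spanning tree H, let X_H = 1 if all 14 edges of H are present in G. Then P[X_H = 1] = p^{14} = (1/15)^{14} = 1/29192926025390625.
Summing the indicators: E[X] = Σ_H E[X_H] = 1946195068359375 · p^{14} = 1946195068359375 · 1/29192926025390625 = 1/15.
Numerically: E[X] ≈ 0.0667.

E[X] = 1946195068359375 · (1/15)^{14} = 1/15 ≈ 0.0667.
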